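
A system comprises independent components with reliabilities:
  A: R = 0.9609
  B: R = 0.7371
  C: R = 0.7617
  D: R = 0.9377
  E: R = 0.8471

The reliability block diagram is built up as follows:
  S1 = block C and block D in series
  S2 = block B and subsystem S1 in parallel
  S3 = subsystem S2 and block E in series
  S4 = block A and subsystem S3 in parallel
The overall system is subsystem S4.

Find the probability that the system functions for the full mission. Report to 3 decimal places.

Series (C and D): 0.76170 × 0.93770 = 0.71425
Parallel (B and [0.71425]): 1 − (1 − 0.73710)(1 − 0.71425) = 0.92488
Series ([0.92488] and E): 0.92488 × 0.84710 = 0.78347
Parallel (A and [0.78347]): 1 − (1 − 0.96090)(1 − 0.78347) = 0.992

0.992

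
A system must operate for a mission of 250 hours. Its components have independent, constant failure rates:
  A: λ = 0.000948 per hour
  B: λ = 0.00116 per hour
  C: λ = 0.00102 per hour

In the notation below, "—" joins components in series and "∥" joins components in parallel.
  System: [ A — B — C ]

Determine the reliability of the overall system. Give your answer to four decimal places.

R(A) = exp(−0.000948 × 250) = 0.788991
R(B) = exp(−0.00116 × 250) = 0.748264
R(C) = exp(−0.00102 × 250) = 0.774916
Series (A, B, and C): 0.788991 × 0.748264 × 0.774916 = 0.4575

0.4575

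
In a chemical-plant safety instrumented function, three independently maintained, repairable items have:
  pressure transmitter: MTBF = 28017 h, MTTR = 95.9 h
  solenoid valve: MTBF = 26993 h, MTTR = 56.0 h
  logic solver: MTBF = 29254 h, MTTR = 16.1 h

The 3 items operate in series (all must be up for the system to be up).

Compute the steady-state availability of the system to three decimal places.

A(pressure transmitter) = MTBF/(MTBF+MTTR) = 28017/(28017+95.9) = 0.996589
A(solenoid valve) = MTBF/(MTBF+MTTR) = 26993/(26993+56.0) = 0.997930
A(logic solver) = MTBF/(MTBF+MTTR) = 29254/(29254+16.1) = 0.999450
Series availability: 0.996589 × 0.997930 × 0.999450 = 0.994

0.994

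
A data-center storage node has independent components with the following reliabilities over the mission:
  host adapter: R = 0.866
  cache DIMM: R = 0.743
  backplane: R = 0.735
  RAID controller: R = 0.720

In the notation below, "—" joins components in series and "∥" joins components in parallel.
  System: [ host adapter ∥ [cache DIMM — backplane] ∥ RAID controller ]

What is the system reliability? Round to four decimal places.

Series (cache DIMM and backplane): 0.743000 × 0.735000 = 0.546105
Parallel (host adapter, [0.546105], and RAID controller): 1 − (1 − 0.866000)(1 − 0.546105)(1 − 0.720000) = 0.9830

0.9830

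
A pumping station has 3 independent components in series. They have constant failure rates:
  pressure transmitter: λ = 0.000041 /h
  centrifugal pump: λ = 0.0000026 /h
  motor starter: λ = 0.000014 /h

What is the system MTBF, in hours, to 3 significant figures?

17400

Series of exponential components: λ_sys = Σ λ_i
λ_sys = 0.000041 + 0.0000026 + 0.000014 = 5.7600e-05 /h
MTBF = 1 / λ_sys = 17400 h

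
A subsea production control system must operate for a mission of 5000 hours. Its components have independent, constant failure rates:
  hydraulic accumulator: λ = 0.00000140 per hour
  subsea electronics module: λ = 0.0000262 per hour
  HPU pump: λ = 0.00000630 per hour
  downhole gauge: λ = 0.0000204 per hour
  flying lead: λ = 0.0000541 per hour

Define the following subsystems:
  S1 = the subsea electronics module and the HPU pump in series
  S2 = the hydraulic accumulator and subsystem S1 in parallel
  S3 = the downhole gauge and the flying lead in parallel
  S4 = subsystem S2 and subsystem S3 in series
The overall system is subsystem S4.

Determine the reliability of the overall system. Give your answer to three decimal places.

0.976

R(hydraulic accumulator) = exp(−0.00000140 × 5000) = 0.99302
R(subsea electronics module) = exp(−0.0000262 × 5000) = 0.87722
R(HPU pump) = exp(−0.00000630 × 5000) = 0.96899
R(downhole gauge) = exp(−0.0000204 × 5000) = 0.90303
R(flying lead) = exp(−0.0000541 × 5000) = 0.76300
Series (subsea electronics module and HPU pump): 0.87722 × 0.96899 = 0.85002
Parallel (hydraulic accumulator and [0.85002]): 1 − (1 − 0.99302)(1 − 0.85002) = 0.99895
Parallel (downhole gauge and flying lead): 1 − (1 − 0.90303)(1 − 0.76300) = 0.97702
Series ([0.99895] and [0.97702]): 0.99895 × 0.97702 = 0.976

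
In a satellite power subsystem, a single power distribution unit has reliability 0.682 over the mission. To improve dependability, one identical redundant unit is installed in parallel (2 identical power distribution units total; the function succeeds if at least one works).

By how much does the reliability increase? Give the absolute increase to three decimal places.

0.217

R_before = 0.682
R_after = 1 − (1 − 0.682)^2 = 0.899
ΔR = 0.899 − 0.682 = 0.217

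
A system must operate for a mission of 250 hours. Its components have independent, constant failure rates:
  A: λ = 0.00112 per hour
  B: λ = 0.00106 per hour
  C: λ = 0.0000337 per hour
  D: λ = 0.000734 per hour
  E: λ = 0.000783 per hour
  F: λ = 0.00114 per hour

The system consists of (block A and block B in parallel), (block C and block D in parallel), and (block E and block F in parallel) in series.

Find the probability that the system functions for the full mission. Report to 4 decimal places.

0.9003

R(A) = exp(−0.00112 × 250) = 0.755784
R(B) = exp(−0.00106 × 250) = 0.767206
R(C) = exp(−0.0000337 × 250) = 0.991610
R(D) = exp(−0.000734 × 250) = 0.832352
R(E) = exp(−0.000783 × 250) = 0.822218
R(F) = exp(−0.00114 × 250) = 0.752014
Parallel (A and B): 1 − (1 − 0.755784)(1 − 0.767206) = 0.943148
Parallel (C and D): 1 − (1 − 0.991610)(1 − 0.832352) = 0.998593
Parallel (E and F): 1 − (1 − 0.822218)(1 − 0.752014) = 0.955913
Series ([0.943148], [0.998593], and [0.955913]): 0.943148 × 0.998593 × 0.955913 = 0.9003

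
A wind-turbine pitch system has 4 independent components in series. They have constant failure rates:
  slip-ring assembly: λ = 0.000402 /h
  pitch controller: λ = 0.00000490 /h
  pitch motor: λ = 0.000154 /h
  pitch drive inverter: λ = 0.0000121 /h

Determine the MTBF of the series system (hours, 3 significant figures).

1750

Series of exponential components: λ_sys = Σ λ_i
λ_sys = 0.000402 + 0.00000490 + 0.000154 + 0.0000121 = 5.7300e-04 /h
MTBF = 1 / λ_sys = 1750 h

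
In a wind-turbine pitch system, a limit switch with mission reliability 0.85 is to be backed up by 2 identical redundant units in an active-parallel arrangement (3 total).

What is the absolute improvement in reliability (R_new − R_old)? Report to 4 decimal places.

0.1466

R_before = 0.85
R_after = 1 − (1 − 0.85)^3 = 0.9966
ΔR = 0.9966 − 0.85 = 0.1466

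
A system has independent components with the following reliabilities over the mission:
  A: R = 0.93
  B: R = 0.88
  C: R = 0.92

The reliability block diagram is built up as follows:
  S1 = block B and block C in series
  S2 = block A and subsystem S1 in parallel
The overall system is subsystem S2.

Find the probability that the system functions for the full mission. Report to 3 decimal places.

0.987

Series (B and C): 0.88000 × 0.92000 = 0.80960
Parallel (A and [0.80960]): 1 − (1 − 0.93000)(1 − 0.80960) = 0.987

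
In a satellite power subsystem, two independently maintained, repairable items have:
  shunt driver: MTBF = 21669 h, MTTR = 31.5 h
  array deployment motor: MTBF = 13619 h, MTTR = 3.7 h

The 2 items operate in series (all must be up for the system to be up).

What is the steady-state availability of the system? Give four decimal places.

A(shunt driver) = MTBF/(MTBF+MTTR) = 21669/(21669+31.5) = 0.998548
A(array deployment motor) = MTBF/(MTBF+MTTR) = 13619/(13619+3.7) = 0.999728
Series availability: 0.998548 × 0.999728 = 0.9983

0.9983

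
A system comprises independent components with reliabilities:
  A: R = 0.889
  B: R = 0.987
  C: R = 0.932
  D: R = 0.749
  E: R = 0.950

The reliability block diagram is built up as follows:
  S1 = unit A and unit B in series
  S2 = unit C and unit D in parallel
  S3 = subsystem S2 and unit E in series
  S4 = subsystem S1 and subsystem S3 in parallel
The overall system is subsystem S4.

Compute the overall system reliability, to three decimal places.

0.992

Series (A and B): 0.88900 × 0.98700 = 0.87744
Parallel (C and D): 1 − (1 − 0.93200)(1 − 0.74900) = 0.98293
Series ([0.98293] and E): 0.98293 × 0.95000 = 0.93378
Parallel ([0.87744] and [0.93378]): 1 − (1 − 0.87744)(1 − 0.93378) = 0.992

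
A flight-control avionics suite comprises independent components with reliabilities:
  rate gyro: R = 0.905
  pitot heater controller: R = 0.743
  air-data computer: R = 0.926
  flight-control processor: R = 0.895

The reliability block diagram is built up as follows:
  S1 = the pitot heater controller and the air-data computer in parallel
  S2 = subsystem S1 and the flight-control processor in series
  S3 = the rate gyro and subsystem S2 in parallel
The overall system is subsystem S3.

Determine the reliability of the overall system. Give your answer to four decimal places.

0.9884

Parallel (pitot heater controller and air-data computer): 1 − (1 − 0.743000)(1 − 0.926000) = 0.980982
Series ([0.980982] and flight-control processor): 0.980982 × 0.895000 = 0.877979
Parallel (rate gyro and [0.877979]): 1 − (1 − 0.905000)(1 − 0.877979) = 0.9884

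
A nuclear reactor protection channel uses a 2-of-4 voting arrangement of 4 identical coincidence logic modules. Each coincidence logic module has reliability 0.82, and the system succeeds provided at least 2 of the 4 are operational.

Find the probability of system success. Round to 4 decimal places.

0.9798

R = Σ_{i=2}^{4} C(4,i) p^i (1−p)^{4−i} with p = 0.82
C(4,2)·0.82^2·0.18^2 = 0.130715
C(4,3)·0.82^3·0.18^1 = 0.396985
C(4,4)·0.82^4·0.18^0 = 0.452122
Sum = 0.9798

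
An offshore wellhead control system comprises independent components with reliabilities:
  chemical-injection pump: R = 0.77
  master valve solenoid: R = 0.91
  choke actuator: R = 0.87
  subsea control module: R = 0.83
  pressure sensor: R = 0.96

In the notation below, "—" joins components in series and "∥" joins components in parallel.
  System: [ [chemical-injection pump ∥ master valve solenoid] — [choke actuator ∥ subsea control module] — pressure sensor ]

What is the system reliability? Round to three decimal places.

0.919

Parallel (chemical-injection pump and master valve solenoid): 1 − (1 − 0.77000)(1 − 0.91000) = 0.97930
Parallel (choke actuator and subsea control module): 1 − (1 − 0.87000)(1 − 0.83000) = 0.97790
Series ([0.97930], [0.97790], and pressure sensor): 0.97930 × 0.97790 × 0.96000 = 0.919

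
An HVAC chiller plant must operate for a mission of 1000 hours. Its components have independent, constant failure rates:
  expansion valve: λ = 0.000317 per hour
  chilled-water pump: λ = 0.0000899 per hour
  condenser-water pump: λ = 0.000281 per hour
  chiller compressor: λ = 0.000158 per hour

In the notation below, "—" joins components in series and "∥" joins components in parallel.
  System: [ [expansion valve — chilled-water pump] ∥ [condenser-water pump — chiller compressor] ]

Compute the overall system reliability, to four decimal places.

0.8812

R(expansion valve) = exp(−0.000317 × 1000) = 0.728331
R(chilled-water pump) = exp(−0.0000899 × 1000) = 0.914023
R(condenser-water pump) = exp(−0.000281 × 1000) = 0.755028
R(chiller compressor) = exp(−0.000158 × 1000) = 0.853850
Series (expansion valve and chilled-water pump): 0.728331 × 0.914023 = 0.665711
Series (condenser-water pump and chiller compressor): 0.755028 × 0.853850 = 0.644681
Parallel ([0.665711] and [0.644681]): 1 − (1 − 0.665711)(1 − 0.644681) = 0.8812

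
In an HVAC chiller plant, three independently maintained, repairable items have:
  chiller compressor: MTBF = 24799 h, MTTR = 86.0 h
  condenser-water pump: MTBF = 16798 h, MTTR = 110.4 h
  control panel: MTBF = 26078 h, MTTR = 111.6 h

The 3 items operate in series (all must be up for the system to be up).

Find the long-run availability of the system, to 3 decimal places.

0.986

A(chiller compressor) = MTBF/(MTBF+MTTR) = 24799/(24799+86.0) = 0.996544
A(condenser-water pump) = MTBF/(MTBF+MTTR) = 16798/(16798+110.4) = 0.993471
A(control panel) = MTBF/(MTBF+MTTR) = 26078/(26078+111.6) = 0.995739
Series availability: 0.996544 × 0.993471 × 0.995739 = 0.986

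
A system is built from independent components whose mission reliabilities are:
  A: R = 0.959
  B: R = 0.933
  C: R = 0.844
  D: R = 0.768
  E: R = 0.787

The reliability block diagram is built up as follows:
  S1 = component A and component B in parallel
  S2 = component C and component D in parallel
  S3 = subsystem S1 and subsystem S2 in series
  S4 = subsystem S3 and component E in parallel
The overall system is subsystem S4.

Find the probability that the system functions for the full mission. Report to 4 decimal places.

0.9917

Parallel (A and B): 1 − (1 − 0.959000)(1 − 0.933000) = 0.997253
Parallel (C and D): 1 − (1 − 0.844000)(1 − 0.768000) = 0.963808
Series ([0.997253] and [0.963808]): 0.997253 × 0.963808 = 0.961160
Parallel ([0.961160] and E): 1 − (1 − 0.961160)(1 − 0.787000) = 0.9917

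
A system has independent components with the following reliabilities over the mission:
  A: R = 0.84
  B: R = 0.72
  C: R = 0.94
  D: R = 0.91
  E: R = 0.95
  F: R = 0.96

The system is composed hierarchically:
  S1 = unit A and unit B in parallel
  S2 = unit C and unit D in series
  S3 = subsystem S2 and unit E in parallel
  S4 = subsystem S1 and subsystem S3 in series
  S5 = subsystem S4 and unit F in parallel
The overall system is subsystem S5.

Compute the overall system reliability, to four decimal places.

0.9979

Parallel (A and B): 1 − (1 − 0.840000)(1 − 0.720000) = 0.955200
Series (C and D): 0.940000 × 0.910000 = 0.855400
Parallel ([0.855400] and E): 1 − (1 − 0.855400)(1 − 0.950000) = 0.992770
Series ([0.955200] and [0.992770]): 0.955200 × 0.992770 = 0.948294
Parallel ([0.948294] and F): 1 − (1 − 0.948294)(1 − 0.960000) = 0.9979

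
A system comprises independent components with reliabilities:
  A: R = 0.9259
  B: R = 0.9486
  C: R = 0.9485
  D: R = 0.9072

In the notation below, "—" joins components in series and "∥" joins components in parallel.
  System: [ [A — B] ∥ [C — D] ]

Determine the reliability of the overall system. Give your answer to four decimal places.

Series (A and B): 0.925900 × 0.948600 = 0.878309
Series (C and D): 0.948500 × 0.907200 = 0.860479
Parallel ([0.878309] and [0.860479]): 1 − (1 − 0.878309)(1 − 0.860479) = 0.9830

0.9830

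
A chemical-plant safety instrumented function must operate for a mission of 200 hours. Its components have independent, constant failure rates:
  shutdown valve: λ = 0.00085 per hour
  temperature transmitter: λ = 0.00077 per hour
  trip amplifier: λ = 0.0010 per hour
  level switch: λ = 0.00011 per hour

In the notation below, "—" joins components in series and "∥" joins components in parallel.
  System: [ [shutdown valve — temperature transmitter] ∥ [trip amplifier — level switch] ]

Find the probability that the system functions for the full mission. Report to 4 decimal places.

0.9449

R(shutdown valve) = exp(−0.00085 × 200) = 0.843665
R(temperature transmitter) = exp(−0.00077 × 200) = 0.857272
R(trip amplifier) = exp(−0.0010 × 200) = 0.818731
R(level switch) = exp(−0.00011 × 200) = 0.978240
Series (shutdown valve and temperature transmitter): 0.843665 × 0.857272 = 0.723250
Series (trip amplifier and level switch): 0.818731 × 0.978240 = 0.800915
Parallel ([0.723250] and [0.800915]): 1 − (1 − 0.723250)(1 − 0.800915) = 0.9449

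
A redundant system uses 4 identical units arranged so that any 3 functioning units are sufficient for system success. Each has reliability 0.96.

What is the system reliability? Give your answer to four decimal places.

R = Σ_{i=3}^{4} C(4,i) p^i (1−p)^{4−i} with p = 0.96
C(4,3)·0.96^3·0.04^1 = 0.141558
C(4,4)·0.96^4·0.04^0 = 0.849347
Sum = 0.9909

0.9909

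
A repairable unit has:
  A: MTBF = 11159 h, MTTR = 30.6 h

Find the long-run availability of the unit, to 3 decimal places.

0.997

A(A) = MTBF/(MTBF+MTTR) = 11159/(11159+30.6) = 0.997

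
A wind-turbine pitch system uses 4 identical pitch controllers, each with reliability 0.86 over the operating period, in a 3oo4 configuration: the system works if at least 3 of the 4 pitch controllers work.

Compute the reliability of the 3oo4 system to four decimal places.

0.9032

R = Σ_{i=3}^{4} C(4,i) p^i (1−p)^{4−i} with p = 0.86
C(4,3)·0.86^3·0.14^1 = 0.356191
C(4,4)·0.86^4·0.14^0 = 0.547008
Sum = 0.9032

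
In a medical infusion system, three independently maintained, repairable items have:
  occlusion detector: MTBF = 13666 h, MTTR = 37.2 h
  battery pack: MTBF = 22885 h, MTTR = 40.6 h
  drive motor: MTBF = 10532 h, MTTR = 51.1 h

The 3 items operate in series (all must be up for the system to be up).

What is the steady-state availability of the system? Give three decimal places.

0.991

A(occlusion detector) = MTBF/(MTBF+MTTR) = 13666/(13666+37.2) = 0.997285
A(battery pack) = MTBF/(MTBF+MTTR) = 22885/(22885+40.6) = 0.998229
A(drive motor) = MTBF/(MTBF+MTTR) = 10532/(10532+51.1) = 0.995172
Series availability: 0.997285 × 0.998229 × 0.995172 = 0.991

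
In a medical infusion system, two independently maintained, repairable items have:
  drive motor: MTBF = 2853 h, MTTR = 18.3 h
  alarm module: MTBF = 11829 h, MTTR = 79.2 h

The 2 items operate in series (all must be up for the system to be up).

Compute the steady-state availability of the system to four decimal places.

A(drive motor) = MTBF/(MTBF+MTTR) = 2853/(2853+18.3) = 0.993627
A(alarm module) = MTBF/(MTBF+MTTR) = 11829/(11829+79.2) = 0.993349
Series availability: 0.993627 × 0.993349 = 0.9870

0.9870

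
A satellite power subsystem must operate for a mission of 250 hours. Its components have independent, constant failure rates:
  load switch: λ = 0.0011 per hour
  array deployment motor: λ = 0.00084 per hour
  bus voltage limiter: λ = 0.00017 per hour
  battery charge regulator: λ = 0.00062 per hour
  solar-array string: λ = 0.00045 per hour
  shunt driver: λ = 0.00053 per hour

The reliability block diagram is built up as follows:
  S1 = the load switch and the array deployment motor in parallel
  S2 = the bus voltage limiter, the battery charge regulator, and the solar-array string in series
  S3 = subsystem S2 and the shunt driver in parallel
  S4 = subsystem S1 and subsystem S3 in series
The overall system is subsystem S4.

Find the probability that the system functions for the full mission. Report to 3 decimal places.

R(load switch) = exp(−0.0011 × 250) = 0.75957
R(array deployment motor) = exp(−0.00084 × 250) = 0.81058
R(bus voltage limiter) = exp(−0.00017 × 250) = 0.95839
R(battery charge regulator) = exp(−0.00062 × 250) = 0.85642
R(solar-array string) = exp(−0.00045 × 250) = 0.89360
R(shunt driver) = exp(−0.00053 × 250) = 0.87590
Parallel (load switch and array deployment motor): 1 − (1 − 0.75957)(1 − 0.81058) = 0.95446
Series (bus voltage limiter, battery charge regulator, and solar-array string): 0.95839 × 0.85642 × 0.89360 = 0.73345
Parallel ([0.73345] and shunt driver): 1 − (1 − 0.73345)(1 − 0.87590) = 0.96692
Series ([0.95446] and [0.96692]): 0.95446 × 0.96692 = 0.923

0.923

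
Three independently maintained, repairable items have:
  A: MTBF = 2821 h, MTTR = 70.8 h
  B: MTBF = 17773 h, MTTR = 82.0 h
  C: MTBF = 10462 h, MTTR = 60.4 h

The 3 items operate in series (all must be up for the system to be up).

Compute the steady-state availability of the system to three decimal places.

0.965

A(A) = MTBF/(MTBF+MTTR) = 2821/(2821+70.8) = 0.975517
A(B) = MTBF/(MTBF+MTTR) = 17773/(17773+82.0) = 0.995407
A(C) = MTBF/(MTBF+MTTR) = 10462/(10462+60.4) = 0.994260
Series availability: 0.975517 × 0.995407 × 0.994260 = 0.965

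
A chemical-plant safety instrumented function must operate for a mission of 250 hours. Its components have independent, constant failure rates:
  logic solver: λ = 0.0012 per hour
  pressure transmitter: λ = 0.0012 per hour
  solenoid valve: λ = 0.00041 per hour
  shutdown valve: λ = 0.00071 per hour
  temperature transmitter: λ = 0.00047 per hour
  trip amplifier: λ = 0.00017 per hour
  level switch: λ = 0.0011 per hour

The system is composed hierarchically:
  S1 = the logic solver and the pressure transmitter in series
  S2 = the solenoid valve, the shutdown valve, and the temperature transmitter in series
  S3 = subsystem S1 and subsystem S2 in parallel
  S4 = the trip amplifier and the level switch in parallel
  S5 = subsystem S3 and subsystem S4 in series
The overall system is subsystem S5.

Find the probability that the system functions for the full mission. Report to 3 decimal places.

R(logic solver) = exp(−0.0012 × 250) = 0.74082
R(pressure transmitter) = exp(−0.0012 × 250) = 0.74082
R(solenoid valve) = exp(−0.00041 × 250) = 0.90258
R(shutdown valve) = exp(−0.00071 × 250) = 0.83736
R(temperature transmitter) = exp(−0.00047 × 250) = 0.88914
R(trip amplifier) = exp(−0.00017 × 250) = 0.95839
R(level switch) = exp(−0.0011 × 250) = 0.75957
Series (logic solver and pressure transmitter): 0.74082 × 0.74082 = 0.54881
Series (solenoid valve, shutdown valve, and temperature transmitter): 0.90258 × 0.83736 × 0.88914 = 0.67200
Parallel ([0.54881] and [0.67200]): 1 − (1 − 0.54881)(1 − 0.67200) = 0.85201
Parallel (trip amplifier and level switch): 1 − (1 − 0.95839)(1 − 0.75957) = 0.99000
Series ([0.85201] and [0.99000]): 0.85201 × 0.99000 = 0.843

0.843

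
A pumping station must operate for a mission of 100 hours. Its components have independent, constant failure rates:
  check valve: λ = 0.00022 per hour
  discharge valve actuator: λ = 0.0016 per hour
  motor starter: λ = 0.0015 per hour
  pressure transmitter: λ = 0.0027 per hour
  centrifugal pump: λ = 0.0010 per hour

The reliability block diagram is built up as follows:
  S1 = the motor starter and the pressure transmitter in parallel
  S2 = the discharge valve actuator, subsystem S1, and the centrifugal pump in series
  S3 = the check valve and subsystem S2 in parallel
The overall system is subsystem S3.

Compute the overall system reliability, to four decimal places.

R(check valve) = exp(−0.00022 × 100) = 0.978240
R(discharge valve actuator) = exp(−0.0016 × 100) = 0.852144
R(motor starter) = exp(−0.0015 × 100) = 0.860708
R(pressure transmitter) = exp(−0.0027 × 100) = 0.763379
R(centrifugal pump) = exp(−0.0010 × 100) = 0.904837
Parallel (motor starter and pressure transmitter): 1 − (1 − 0.860708)(1 − 0.763379) = 0.967041
Series (discharge valve actuator, [0.967041], and centrifugal pump): 0.852144 × 0.967041 × 0.904837 = 0.745638
Parallel (check valve and [0.745638]): 1 − (1 − 0.978240)(1 − 0.745638) = 0.9945

0.9945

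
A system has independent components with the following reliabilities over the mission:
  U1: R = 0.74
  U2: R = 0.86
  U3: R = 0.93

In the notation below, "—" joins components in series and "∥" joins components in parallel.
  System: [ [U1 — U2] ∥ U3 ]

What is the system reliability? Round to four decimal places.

Series (U1 and U2): 0.740000 × 0.860000 = 0.636400
Parallel ([0.636400] and U3): 1 − (1 − 0.636400)(1 − 0.930000) = 0.9745

0.9745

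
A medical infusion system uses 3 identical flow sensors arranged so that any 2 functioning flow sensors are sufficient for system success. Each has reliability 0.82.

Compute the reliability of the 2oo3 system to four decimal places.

0.9145

R = Σ_{i=2}^{3} C(3,i) p^i (1−p)^{3−i} with p = 0.82
C(3,2)·0.82^2·0.18^1 = 0.363096
C(3,3)·0.82^3·0.18^0 = 0.551368
Sum = 0.9145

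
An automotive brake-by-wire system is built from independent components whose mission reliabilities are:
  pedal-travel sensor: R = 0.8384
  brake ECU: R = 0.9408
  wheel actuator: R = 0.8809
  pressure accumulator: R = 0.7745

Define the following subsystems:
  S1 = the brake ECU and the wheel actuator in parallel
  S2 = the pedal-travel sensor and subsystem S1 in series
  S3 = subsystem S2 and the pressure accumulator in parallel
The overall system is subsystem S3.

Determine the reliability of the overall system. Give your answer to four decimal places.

Parallel (brake ECU and wheel actuator): 1 − (1 − 0.940800)(1 − 0.880900) = 0.992949
Series (pedal-travel sensor and [0.992949]): 0.838400 × 0.992949 = 0.832488
Parallel ([0.832488] and pressure accumulator): 1 − (1 − 0.832488)(1 − 0.774500) = 0.9622

0.9622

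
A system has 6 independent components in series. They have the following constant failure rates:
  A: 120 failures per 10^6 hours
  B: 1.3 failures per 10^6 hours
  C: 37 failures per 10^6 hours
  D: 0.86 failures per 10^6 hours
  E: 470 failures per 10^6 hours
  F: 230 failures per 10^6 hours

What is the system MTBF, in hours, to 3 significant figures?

1160

Series of exponential components: λ_sys = Σ λ_i
λ_sys = 0.00012 + 0.0000013 + 0.000037 + 0.00000086 + 0.00047 + 0.00023 = 8.5916e-04 /h
MTBF = 1 / λ_sys = 1160 h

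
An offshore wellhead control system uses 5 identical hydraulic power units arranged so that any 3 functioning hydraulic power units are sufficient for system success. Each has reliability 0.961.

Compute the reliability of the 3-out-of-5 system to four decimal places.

R = Σ_{i=3}^{5} C(5,i) p^i (1−p)^{5−i} with p = 0.961
C(5,3)·0.961^3·0.039^2 = 0.013499
C(5,4)·0.961^4·0.039^1 = 0.166314
C(5,5)·0.961^5·0.039^0 = 0.819628
Sum = 0.9994

0.9994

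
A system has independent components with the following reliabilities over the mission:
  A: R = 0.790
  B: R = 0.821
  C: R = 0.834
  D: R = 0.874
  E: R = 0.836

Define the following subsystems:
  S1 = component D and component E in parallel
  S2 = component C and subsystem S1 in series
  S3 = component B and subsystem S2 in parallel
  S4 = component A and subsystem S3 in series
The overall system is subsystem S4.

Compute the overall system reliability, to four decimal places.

Parallel (D and E): 1 − (1 − 0.874000)(1 − 0.836000) = 0.979336
Series (C and [0.979336]): 0.834000 × 0.979336 = 0.816766
Parallel (B and [0.816766]): 1 − (1 − 0.821000)(1 − 0.816766) = 0.967201
Series (A and [0.967201]): 0.790000 × 0.967201 = 0.7641

0.7641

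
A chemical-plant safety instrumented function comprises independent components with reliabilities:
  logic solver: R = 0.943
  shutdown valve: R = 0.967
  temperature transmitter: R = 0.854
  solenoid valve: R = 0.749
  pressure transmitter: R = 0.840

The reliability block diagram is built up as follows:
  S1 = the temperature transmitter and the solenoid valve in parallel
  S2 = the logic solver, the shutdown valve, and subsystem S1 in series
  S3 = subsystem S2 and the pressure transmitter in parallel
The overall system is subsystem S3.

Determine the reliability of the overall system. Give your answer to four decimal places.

Parallel (temperature transmitter and solenoid valve): 1 − (1 − 0.854000)(1 − 0.749000) = 0.963354
Series (logic solver, shutdown valve, and [0.963354]): 0.943000 × 0.967000 × 0.963354 = 0.878464
Parallel ([0.878464] and pressure transmitter): 1 − (1 − 0.878464)(1 − 0.840000) = 0.9806

0.9806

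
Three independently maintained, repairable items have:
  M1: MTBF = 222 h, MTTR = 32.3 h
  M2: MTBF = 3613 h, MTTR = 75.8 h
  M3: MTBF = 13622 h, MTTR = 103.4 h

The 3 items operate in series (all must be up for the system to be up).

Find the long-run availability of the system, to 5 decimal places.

0.84860

A(M1) = MTBF/(MTBF+MTTR) = 222/(222+32.3) = 0.872985
A(M2) = MTBF/(MTBF+MTTR) = 3613/(3613+75.8) = 0.979451
A(M3) = MTBF/(MTBF+MTTR) = 13622/(13622+103.4) = 0.992467
Series availability: 0.872985 × 0.979451 × 0.992467 = 0.84860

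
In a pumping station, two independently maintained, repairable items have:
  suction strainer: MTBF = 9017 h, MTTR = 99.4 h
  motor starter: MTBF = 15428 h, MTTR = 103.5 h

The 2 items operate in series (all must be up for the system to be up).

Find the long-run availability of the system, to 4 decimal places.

0.9825

A(suction strainer) = MTBF/(MTBF+MTTR) = 9017/(9017+99.4) = 0.989097
A(motor starter) = MTBF/(MTBF+MTTR) = 15428/(15428+103.5) = 0.993336
Series availability: 0.989097 × 0.993336 = 0.9825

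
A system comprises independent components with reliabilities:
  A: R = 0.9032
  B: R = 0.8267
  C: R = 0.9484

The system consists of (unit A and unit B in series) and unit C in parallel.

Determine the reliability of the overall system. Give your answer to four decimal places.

0.9869

Series (A and B): 0.903200 × 0.826700 = 0.746675
Parallel ([0.746675] and C): 1 − (1 − 0.746675)(1 − 0.948400) = 0.9869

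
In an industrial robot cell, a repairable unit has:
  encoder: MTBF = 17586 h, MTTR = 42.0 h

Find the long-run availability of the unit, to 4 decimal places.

A(encoder) = MTBF/(MTBF+MTTR) = 17586/(17586+42.0) = 0.9976

0.9976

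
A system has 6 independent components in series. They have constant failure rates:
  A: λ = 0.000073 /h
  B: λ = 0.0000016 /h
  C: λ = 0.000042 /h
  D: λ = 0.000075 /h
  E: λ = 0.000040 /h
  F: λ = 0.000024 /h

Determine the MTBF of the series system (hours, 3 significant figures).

3910

Series of exponential components: λ_sys = Σ λ_i
λ_sys = 0.000073 + 0.0000016 + 0.000042 + 0.000075 + 0.000040 + 0.000024 = 2.5560e-04 /h
MTBF = 1 / λ_sys = 3910 h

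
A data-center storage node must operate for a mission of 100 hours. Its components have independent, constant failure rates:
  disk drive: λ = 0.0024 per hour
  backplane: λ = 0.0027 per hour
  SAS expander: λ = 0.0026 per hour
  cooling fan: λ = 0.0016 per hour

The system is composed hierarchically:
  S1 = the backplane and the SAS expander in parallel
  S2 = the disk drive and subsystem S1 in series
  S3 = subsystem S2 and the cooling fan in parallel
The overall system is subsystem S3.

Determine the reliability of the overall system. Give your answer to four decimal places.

R(disk drive) = exp(−0.0024 × 100) = 0.786628
R(backplane) = exp(−0.0027 × 100) = 0.763379
R(SAS expander) = exp(−0.0026 × 100) = 0.771052
R(cooling fan) = exp(−0.0016 × 100) = 0.852144
Parallel (backplane and SAS expander): 1 − (1 − 0.763379)(1 − 0.771052) = 0.945826
Series (disk drive and [0.945826]): 0.786628 × 0.945826 = 0.744013
Parallel ([0.744013] and cooling fan): 1 − (1 − 0.744013)(1 − 0.852144) = 0.9622

0.9622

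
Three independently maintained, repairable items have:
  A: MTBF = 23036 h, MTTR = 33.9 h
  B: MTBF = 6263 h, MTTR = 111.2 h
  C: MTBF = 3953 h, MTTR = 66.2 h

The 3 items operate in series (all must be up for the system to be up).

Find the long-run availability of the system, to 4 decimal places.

A(A) = MTBF/(MTBF+MTTR) = 23036/(23036+33.9) = 0.998531
A(B) = MTBF/(MTBF+MTTR) = 6263/(6263+111.2) = 0.982555
A(C) = MTBF/(MTBF+MTTR) = 3953/(3953+66.2) = 0.983529
Series availability: 0.998531 × 0.982555 × 0.983529 = 0.9650

0.9650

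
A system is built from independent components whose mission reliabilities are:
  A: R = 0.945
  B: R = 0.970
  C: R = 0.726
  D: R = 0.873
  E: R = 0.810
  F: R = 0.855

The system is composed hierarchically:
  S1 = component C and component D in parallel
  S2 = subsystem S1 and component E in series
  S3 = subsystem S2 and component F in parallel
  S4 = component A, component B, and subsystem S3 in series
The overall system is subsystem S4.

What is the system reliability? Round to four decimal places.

Parallel (C and D): 1 − (1 − 0.726000)(1 − 0.873000) = 0.965202
Series ([0.965202] and E): 0.965202 × 0.810000 = 0.781814
Parallel ([0.781814] and F): 1 − (1 − 0.781814)(1 − 0.855000) = 0.968363
Series (A, B, and [0.968363]): 0.945000 × 0.970000 × 0.968363 = 0.8876

0.8876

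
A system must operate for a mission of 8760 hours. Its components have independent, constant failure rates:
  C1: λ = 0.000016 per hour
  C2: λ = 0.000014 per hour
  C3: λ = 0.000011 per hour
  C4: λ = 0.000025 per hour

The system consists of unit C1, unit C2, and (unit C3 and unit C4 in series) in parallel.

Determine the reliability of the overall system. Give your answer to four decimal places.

R(C1) = exp(−0.000016 × 8760) = 0.869219
R(C2) = exp(−0.000014 × 8760) = 0.884582
R(C3) = exp(−0.000011 × 8760) = 0.908137
R(C4) = exp(−0.000025 × 8760) = 0.803322
Series (C3 and C4): 0.908137 × 0.803322 = 0.729526
Parallel (C1, C2, and [0.729526]): 1 − (1 − 0.869219)(1 − 0.884582)(1 − 0.729526) = 0.9959

0.9959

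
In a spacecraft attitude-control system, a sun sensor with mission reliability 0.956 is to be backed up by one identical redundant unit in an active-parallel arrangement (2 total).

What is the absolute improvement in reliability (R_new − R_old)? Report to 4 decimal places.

R_before = 0.956
R_after = 1 − (1 − 0.956)^2 = 0.9981
ΔR = 0.9981 − 0.956 = 0.0421

0.0421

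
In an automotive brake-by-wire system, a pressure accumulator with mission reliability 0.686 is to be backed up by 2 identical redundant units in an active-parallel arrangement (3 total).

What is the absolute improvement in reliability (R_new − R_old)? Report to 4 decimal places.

0.2830

R_before = 0.686
R_after = 1 − (1 − 0.686)^3 = 0.9690
ΔR = 0.9690 − 0.686 = 0.2830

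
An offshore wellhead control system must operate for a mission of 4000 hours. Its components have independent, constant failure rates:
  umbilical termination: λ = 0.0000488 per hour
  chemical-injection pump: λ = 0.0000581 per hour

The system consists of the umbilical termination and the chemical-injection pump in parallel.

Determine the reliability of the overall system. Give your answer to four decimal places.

0.9632

R(umbilical termination) = exp(−0.0000488 × 4000) = 0.822670
R(chemical-injection pump) = exp(−0.0000581 × 4000) = 0.792629
Parallel (umbilical termination and chemical-injection pump): 1 − (1 − 0.822670)(1 − 0.792629) = 0.9632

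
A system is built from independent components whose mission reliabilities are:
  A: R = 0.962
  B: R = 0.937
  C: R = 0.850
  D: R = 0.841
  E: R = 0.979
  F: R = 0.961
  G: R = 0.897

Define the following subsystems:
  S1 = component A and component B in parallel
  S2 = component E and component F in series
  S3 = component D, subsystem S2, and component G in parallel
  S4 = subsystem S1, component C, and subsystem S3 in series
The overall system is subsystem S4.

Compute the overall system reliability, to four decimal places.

Parallel (A and B): 1 − (1 − 0.962000)(1 − 0.937000) = 0.997606
Series (E and F): 0.979000 × 0.961000 = 0.940819
Parallel (D, [0.940819], and G): 1 − (1 − 0.841000)(1 − 0.940819)(1 − 0.897000) = 0.999031
Series ([0.997606], C, and [0.999031]): 0.997606 × 0.850000 × 0.999031 = 0.8471

0.8471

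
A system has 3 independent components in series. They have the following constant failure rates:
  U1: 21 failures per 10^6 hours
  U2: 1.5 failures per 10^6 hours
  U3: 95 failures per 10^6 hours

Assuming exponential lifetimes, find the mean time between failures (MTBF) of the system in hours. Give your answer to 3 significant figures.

8510

Series of exponential components: λ_sys = Σ λ_i
λ_sys = 0.000021 + 0.0000015 + 0.000095 = 1.1750e-04 /h
MTBF = 1 / λ_sys = 8510 h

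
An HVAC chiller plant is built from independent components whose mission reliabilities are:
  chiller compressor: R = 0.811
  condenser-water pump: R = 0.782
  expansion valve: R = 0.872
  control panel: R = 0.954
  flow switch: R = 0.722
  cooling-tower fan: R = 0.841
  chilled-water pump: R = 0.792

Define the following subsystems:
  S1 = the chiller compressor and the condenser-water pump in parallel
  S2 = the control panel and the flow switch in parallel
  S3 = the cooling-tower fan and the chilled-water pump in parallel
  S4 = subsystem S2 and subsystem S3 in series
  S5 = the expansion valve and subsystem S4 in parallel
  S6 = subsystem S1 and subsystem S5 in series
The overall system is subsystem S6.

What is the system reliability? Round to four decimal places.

0.9532

Parallel (chiller compressor and condenser-water pump): 1 − (1 − 0.811000)(1 − 0.782000) = 0.958798
Parallel (control panel and flow switch): 1 − (1 − 0.954000)(1 − 0.722000) = 0.987212
Parallel (cooling-tower fan and chilled-water pump): 1 − (1 − 0.841000)(1 − 0.792000) = 0.966928
Series ([0.987212] and [0.966928]): 0.987212 × 0.966928 = 0.954563
Parallel (expansion valve and [0.954563]): 1 − (1 − 0.872000)(1 − 0.954563) = 0.994184
Series ([0.958798] and [0.994184]): 0.958798 × 0.994184 = 0.9532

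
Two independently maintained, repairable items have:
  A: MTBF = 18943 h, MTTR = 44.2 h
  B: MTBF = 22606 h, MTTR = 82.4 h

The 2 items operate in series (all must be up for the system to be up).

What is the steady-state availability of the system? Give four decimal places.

0.9940

A(A) = MTBF/(MTBF+MTTR) = 18943/(18943+44.2) = 0.997672
A(B) = MTBF/(MTBF+MTTR) = 22606/(22606+82.4) = 0.996368
Series availability: 0.997672 × 0.996368 = 0.9940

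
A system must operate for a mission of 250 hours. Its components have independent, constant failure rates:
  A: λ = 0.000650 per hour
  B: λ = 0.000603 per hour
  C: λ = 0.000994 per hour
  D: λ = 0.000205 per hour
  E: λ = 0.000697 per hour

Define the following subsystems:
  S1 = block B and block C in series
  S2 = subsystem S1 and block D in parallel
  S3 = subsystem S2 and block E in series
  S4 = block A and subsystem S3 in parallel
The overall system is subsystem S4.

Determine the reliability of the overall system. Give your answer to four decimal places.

0.9739

R(A) = exp(−0.000650 × 250) = 0.850016
R(B) = exp(−0.000603 × 250) = 0.860063
R(C) = exp(−0.000994 × 250) = 0.779970
R(D) = exp(−0.000205 × 250) = 0.950041
R(E) = exp(−0.000697 × 250) = 0.840087
Series (B and C): 0.860063 × 0.779970 = 0.670823
Parallel ([0.670823] and D): 1 − (1 − 0.670823)(1 − 0.950041) = 0.983555
Series ([0.983555] and E): 0.983555 × 0.840087 = 0.826272
Parallel (A and [0.826272]): 1 − (1 − 0.850016)(1 − 0.826272) = 0.9739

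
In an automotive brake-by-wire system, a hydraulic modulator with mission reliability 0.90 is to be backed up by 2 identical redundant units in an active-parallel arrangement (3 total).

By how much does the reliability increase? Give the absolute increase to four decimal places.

R_before = 0.90
R_after = 1 − (1 − 0.90)^3 = 0.9990
ΔR = 0.9990 − 0.90 = 0.0990

0.0990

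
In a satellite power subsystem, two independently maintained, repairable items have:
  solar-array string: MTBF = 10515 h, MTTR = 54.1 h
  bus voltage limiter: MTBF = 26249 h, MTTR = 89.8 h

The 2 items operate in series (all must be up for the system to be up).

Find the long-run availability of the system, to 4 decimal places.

0.9915

A(solar-array string) = MTBF/(MTBF+MTTR) = 10515/(10515+54.1) = 0.994881
A(bus voltage limiter) = MTBF/(MTBF+MTTR) = 26249/(26249+89.8) = 0.996591
Series availability: 0.994881 × 0.996591 = 0.9915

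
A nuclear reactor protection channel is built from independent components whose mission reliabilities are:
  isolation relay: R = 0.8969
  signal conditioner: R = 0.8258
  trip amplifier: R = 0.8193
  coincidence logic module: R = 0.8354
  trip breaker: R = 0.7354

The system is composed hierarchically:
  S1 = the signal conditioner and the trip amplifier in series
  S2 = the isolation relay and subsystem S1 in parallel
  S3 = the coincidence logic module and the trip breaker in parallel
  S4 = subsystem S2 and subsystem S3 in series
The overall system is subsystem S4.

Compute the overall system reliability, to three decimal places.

Series (signal conditioner and trip amplifier): 0.82580 × 0.81930 = 0.67658
Parallel (isolation relay and [0.67658]): 1 − (1 − 0.89690)(1 − 0.67658) = 0.96666
Parallel (coincidence logic module and trip breaker): 1 − (1 − 0.83540)(1 − 0.73540) = 0.95645
Series ([0.96666] and [0.95645]): 0.96666 × 0.95645 = 0.925

0.925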